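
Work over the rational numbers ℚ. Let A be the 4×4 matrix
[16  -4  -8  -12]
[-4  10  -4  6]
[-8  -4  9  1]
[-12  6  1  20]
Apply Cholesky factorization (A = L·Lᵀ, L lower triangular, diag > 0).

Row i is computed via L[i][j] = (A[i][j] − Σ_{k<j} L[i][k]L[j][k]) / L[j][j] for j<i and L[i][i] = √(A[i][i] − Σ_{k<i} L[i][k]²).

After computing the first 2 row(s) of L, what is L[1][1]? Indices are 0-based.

L[1][1] = 3

Step 1: L[0][0] = √(16) = 4.
  L[1][0] = (-4) / L[0][0] = -1.
Step 2: L[1][1] = √(9) = 3.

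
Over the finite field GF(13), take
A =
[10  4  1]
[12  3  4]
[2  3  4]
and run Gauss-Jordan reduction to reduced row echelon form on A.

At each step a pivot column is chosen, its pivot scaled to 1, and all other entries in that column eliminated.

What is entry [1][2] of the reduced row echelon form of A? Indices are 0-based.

M[1][2] = 10

step 1: normalize row 0 (÷10) = (1, 3, 4)
  row 1: subtract 12×row0 = (0, 6, 8)
  row 2: subtract 2×row0 = (0, 10, 9)
step 2: normalize row 1 (÷6) = (0, 1, 10)
  row 0: subtract 3×row1 = (1, 0, 0)
  row 2: subtract 10×row1 = (0, 0, 0)
skip col 2 (zero from row 2)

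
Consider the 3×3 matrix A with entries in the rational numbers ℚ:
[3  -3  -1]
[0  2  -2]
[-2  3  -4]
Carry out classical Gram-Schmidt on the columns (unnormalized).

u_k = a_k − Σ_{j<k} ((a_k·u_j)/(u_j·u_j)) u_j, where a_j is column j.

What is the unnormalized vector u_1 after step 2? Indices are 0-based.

Step 1: u_0 = a_0 = (3, 0, -2).
Step 2: u_1 = a_1 − (-15/13)·u_0 = (6/13, 2, 9/13).

u_1 = (6/13, 2, 9/13)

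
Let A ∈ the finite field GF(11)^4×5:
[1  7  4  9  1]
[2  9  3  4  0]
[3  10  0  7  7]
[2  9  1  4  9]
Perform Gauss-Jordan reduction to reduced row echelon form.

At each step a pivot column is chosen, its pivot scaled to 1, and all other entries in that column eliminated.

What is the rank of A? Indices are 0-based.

rank = 4

[1] R0 /= 1  ⇒  (1, 7, 4, 9, 1)
     R1 -= 2·R0  ⇒  (0, 6, 6, 8, 9)
     R2 -= 3·R0  ⇒  (0, 0, 10, 2, 4)
     R3 -= 2·R0  ⇒  (0, 6, 4, 8, 7)
[2] R1 /= 6  ⇒  (0, 1, 1, 5, 7)
     R0 -= 7·R1  ⇒  (1, 0, 8, 7, 7)
     R3 -= 6·R1  ⇒  (0, 0, 9, 0, 9)
[3] R2 /= 10  ⇒  (0, 0, 1, 9, 7)
     R0 -= 8·R2  ⇒  (1, 0, 0, 1, 6)
     R1 -= 1·R2  ⇒  (0, 1, 0, 7, 0)
     R3 -= 9·R2  ⇒  (0, 0, 0, 7, 1)
[4] R3 /= 7  ⇒  (0, 0, 0, 1, 8)
     R0 -= 1·R3  ⇒  (1, 0, 0, 0, 9)
     R1 -= 7·R3  ⇒  (0, 1, 0, 0, 10)
     R2 -= 9·R3  ⇒  (0, 0, 1, 0, 1)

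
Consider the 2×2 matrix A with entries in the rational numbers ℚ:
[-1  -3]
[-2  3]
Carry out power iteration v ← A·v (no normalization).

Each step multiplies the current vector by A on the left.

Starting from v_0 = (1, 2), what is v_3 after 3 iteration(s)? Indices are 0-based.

v_3 = (-73, 88)

v_0 = (1, 2).
v_1 = A·v_0 = (-7, 4).
v_2 = A·v_1 = (-5, 26).
v_3 = A·v_2 = (-73, 88).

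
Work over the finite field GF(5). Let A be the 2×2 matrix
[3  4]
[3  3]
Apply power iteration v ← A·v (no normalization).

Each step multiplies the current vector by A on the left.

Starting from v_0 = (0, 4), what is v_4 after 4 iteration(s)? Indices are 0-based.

v_4 = (2, 2)

v_0 = (0, 4).
v_1 = A·v_0 = (1, 2).
v_2 = A·v_1 = (1, 4).
v_3 = A·v_2 = (4, 0).
v_4 = A·v_3 = (2, 2).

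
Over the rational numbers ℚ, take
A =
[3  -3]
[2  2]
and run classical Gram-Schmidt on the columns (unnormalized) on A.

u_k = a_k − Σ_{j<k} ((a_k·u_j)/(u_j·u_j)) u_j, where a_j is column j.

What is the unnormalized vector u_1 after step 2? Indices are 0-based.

Step 1: u_0 = a_0 = (3, 2).
Step 2: u_1 = a_1 − (-5/13)·u_0 = (-24/13, 36/13).

u_1 = (-24/13, 36/13)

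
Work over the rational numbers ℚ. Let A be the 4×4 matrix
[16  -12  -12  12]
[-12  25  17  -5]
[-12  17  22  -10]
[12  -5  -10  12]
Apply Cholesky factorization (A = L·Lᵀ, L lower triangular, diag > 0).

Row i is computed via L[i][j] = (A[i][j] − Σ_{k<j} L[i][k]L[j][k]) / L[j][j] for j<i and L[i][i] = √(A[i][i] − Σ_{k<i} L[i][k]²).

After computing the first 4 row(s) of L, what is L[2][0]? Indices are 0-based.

Step 1: L[0][0] = √(16) = 4.
  L[1][0] = (-12) / L[0][0] = -3.
Step 2: L[1][1] = √(16) = 4.
  L[2][0] = (-12) / L[0][0] = -3.
  L[2][1] = (8) / L[1][1] = 2.
Step 3: L[2][2] = √(9) = 3.
  L[3][0] = (12) / L[0][0] = 3.
  L[3][1] = (4) / L[1][1] = 1.
  L[3][2] = (-3) / L[2][2] = -1.
Step 4: L[3][3] = √(1) = 1.

L[2][0] = -3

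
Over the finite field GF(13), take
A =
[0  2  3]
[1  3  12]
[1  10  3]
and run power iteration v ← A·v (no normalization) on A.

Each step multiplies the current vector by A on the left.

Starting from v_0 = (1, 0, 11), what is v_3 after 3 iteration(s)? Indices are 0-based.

v_0 = (1, 0, 11).
v_1 = A·v_0 = (7, 3, 8).
v_2 = A·v_1 = (4, 8, 9).
v_3 = A·v_2 = (4, 6, 7).

v_3 = (4, 6, 7)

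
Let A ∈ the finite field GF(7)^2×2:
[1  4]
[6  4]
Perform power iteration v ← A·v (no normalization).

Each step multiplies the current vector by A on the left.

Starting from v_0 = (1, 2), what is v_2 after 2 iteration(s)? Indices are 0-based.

v_2 = (2, 5)

v_0 = (1, 2).
v_1 = A·v_0 = (2, 0).
v_2 = A·v_1 = (2, 5).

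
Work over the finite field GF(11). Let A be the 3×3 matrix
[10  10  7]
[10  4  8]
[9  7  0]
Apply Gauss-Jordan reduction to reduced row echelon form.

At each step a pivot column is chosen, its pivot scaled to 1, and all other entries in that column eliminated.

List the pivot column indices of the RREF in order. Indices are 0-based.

[1] R0 /= 10  ⇒  (1, 1, 4)
     R1 -= 10·R0  ⇒  (0, 5, 1)
     R2 -= 9·R0  ⇒  (0, 9, 8)
[2] R1 /= 5  ⇒  (0, 1, 9)
     R0 -= 1·R1  ⇒  (1, 0, 6)
     R2 -= 9·R1  ⇒  (0, 0, 4)
[3] R2 /= 4  ⇒  (0, 0, 1)
     R0 -= 6·R2  ⇒  (1, 0, 0)
     R1 -= 9·R2  ⇒  (0, 1, 0)

pivot columns: 0, 1, 2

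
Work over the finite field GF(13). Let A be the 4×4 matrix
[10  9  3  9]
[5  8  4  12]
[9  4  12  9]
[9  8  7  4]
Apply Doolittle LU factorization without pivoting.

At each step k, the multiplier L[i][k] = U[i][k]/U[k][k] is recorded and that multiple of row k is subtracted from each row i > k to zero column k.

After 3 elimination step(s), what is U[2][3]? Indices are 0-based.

[col 0] pivot 10
  R1 -= 7*R0 → (0, 10, 9, 1)  (L[1][0] := 7)
  R2 -= 10*R0 → (0, 5, 8, 10)  (L[2][0] := 10)
  R3 -= 10*R0 → (0, 9, 3, 5)  (L[3][0] := 10)
[col 1] pivot 10
  R2 -= 7*R1 → (0, 0, 10, 3)  (L[2][1] := 7)
  R3 -= 10*R1 → (0, 0, 4, 8)  (L[3][1] := 10)
[col 2] pivot 10
  R3 -= 3*R2 → (0, 0, 0, 12)  (L[3][2] := 3)

U[2][3] = 3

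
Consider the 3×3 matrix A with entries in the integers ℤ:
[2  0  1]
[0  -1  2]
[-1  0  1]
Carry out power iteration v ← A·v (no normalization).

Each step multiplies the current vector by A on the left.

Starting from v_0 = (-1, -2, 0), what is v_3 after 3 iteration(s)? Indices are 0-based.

v_3 = (-3, 6, 6)

v_0 = (-1, -2, 0).
v_1 = A·v_0 = (-2, 2, 1).
v_2 = A·v_1 = (-3, 0, 3).
v_3 = A·v_2 = (-3, 6, 6).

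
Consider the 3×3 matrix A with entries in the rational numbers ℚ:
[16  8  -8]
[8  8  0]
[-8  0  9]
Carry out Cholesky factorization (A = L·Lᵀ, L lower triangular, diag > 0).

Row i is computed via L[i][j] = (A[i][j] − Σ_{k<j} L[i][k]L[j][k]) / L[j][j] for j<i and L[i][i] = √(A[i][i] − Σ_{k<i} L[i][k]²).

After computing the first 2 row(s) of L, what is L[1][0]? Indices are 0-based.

L[1][0] = 2

Step 1: L[0][0] = √(16) = 4.
  L[1][0] = (8) / L[0][0] = 2.
Step 2: L[1][1] = √(4) = 2.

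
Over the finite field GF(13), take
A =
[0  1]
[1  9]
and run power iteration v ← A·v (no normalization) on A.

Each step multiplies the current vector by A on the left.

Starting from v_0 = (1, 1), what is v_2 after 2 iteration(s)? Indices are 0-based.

v_0 = (1, 1).
v_1 = A·v_0 = (1, 10).
v_2 = A·v_1 = (10, 0).

v_2 = (10, 0)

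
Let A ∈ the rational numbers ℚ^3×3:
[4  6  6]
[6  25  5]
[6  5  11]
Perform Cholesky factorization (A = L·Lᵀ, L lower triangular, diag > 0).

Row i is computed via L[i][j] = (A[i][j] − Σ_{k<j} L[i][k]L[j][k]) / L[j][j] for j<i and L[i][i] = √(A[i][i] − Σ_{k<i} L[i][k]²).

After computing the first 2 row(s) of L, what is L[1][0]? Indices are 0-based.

Step 1: L[0][0] = √(4) = 2.
  L[1][0] = (6) / L[0][0] = 3.
Step 2: L[1][1] = √(16) = 4.

L[1][0] = 3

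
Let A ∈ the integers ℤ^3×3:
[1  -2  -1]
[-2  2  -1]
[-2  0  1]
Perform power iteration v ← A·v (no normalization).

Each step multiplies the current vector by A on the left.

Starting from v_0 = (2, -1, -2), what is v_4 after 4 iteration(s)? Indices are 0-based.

v_0 = (2, -1, -2).
v_1 = A·v_0 = (6, -4, -6).
v_2 = A·v_1 = (20, -14, -18).
v_3 = A·v_2 = (66, -50, -58).
v_4 = A·v_3 = (224, -174, -190).

v_4 = (224, -174, -190)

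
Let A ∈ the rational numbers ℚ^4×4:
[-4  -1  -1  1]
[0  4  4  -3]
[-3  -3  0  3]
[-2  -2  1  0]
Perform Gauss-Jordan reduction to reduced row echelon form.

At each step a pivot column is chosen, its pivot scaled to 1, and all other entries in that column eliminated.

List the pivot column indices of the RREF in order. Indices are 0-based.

step 1: normalize row 0 (÷-4) = (1, 1/4, 1/4, -1/4)
  row 2: subtract -3×row0 = (0, -9/4, 3/4, 9/4)
  row 3: subtract -2×row0 = (0, -3/2, 3/2, -1/2)
step 2: normalize row 1 (÷4) = (0, 1, 1, -3/4)
  row 0: subtract 1/4×row1 = (1, 0, 0, -1/16)
  row 2: subtract -9/4×row1 = (0, 0, 3, 9/16)
  row 3: subtract -3/2×row1 = (0, 0, 3, -13/8)
step 3: normalize row 2 (÷3) = (0, 0, 1, 3/16)
  row 1: subtract 1×row2 = (0, 1, 0, -15/16)
  row 3: subtract 3×row2 = (0, 0, 0, -35/16)
step 4: normalize row 3 (÷-35/16) = (0, 0, 0, 1)
  row 0: subtract -1/16×row3 = (1, 0, 0, 0)
  row 1: subtract -15/16×row3 = (0, 1, 0, 0)
  row 2: subtract 3/16×row3 = (0, 0, 1, 0)

pivot columns: 0, 1, 2, 3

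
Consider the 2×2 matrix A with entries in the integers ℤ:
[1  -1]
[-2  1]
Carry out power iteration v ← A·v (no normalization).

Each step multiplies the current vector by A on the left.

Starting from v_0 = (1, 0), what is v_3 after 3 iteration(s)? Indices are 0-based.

v_3 = (7, -10)

v_0 = (1, 0).
v_1 = A·v_0 = (1, -2).
v_2 = A·v_1 = (3, -4).
v_3 = A·v_2 = (7, -10).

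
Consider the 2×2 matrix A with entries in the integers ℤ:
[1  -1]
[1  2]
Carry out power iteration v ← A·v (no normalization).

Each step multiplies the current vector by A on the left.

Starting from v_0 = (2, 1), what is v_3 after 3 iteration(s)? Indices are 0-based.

v_0 = (2, 1).
v_1 = A·v_0 = (1, 4).
v_2 = A·v_1 = (-3, 9).
v_3 = A·v_2 = (-12, 15).

v_3 = (-12, 15)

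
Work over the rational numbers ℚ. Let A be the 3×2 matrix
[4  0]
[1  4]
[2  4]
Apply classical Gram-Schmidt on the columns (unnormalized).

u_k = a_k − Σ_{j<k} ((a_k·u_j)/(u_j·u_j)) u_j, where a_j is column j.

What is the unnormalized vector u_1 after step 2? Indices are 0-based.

u_1 = (-16/7, 24/7, 20/7)

Step 1: u_0 = a_0 = (4, 1, 2).
Step 2: u_1 = a_1 − (4/7)·u_0 = (-16/7, 24/7, 20/7).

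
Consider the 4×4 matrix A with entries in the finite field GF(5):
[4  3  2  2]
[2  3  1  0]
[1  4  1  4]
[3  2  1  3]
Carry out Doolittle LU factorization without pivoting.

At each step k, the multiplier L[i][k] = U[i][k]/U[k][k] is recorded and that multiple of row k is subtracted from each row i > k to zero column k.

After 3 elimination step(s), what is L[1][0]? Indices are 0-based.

L[1][0] = 3

k=0: U[0][0]=4
  eliminate (1,0): mult=3, new row 1: (0, 4, 0, 4); set L[1][0]=3
  eliminate (2,0): mult=4, new row 2: (0, 2, 3, 1); set L[2][0]=4
  eliminate (3,0): mult=2, new row 3: (0, 1, 2, 4); set L[3][0]=2
k=1: U[1][1]=4
  eliminate (2,1): mult=3, new row 2: (0, 0, 3, 4); set L[2][1]=3
  eliminate (3,1): mult=4, new row 3: (0, 0, 2, 3); set L[3][1]=4
k=2: U[2][2]=3
  eliminate (3,2): mult=4, new row 3: (0, 0, 0, 2); set L[3][2]=4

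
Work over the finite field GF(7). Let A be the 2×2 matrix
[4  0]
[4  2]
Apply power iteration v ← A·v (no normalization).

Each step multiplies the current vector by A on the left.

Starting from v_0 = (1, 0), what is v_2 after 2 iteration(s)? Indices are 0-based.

v_2 = (2, 3)

v_0 = (1, 0).
v_1 = A·v_0 = (4, 4).
v_2 = A·v_1 = (2, 3).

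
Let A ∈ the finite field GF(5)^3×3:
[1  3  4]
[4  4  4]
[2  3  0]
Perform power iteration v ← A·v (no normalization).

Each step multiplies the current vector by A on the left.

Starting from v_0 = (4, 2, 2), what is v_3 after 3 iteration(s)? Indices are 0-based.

v_3 = (1, 2, 3)

v_0 = (4, 2, 2).
v_1 = A·v_0 = (3, 2, 4).
v_2 = A·v_1 = (0, 1, 2).
v_3 = A·v_2 = (1, 2, 3).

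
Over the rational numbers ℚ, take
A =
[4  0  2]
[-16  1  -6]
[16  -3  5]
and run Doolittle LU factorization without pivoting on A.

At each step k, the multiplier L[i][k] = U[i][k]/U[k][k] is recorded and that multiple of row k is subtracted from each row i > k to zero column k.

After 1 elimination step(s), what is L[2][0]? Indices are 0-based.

L[2][0] = 4

Step 1: pivot at (0,0) is 4.
  row1 ← row1 − (-4)·row0  ⇒  L[1][0]=-4, U row1=(0, 1, 2)
  row2 ← row2 − (4)·row0  ⇒  L[2][0]=4, U row2=(0, -3, -3)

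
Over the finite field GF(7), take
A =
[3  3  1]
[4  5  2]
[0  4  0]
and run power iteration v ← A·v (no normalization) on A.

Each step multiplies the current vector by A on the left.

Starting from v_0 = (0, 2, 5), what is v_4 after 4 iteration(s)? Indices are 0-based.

v_0 = (0, 2, 5).
v_1 = A·v_0 = (4, 6, 1).
v_2 = A·v_1 = (3, 6, 3).
v_3 = A·v_2 = (2, 6, 3).
v_4 = A·v_3 = (6, 2, 3).

v_4 = (6, 2, 3)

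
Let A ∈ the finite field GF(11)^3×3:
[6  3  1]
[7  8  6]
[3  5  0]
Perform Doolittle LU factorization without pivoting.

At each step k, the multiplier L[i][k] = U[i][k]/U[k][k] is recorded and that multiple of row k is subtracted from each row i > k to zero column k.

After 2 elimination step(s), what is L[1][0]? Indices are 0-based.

k=0: U[0][0]=6
  eliminate (1,0): mult=3, new row 1: (0, 10, 3); set L[1][0]=3
  eliminate (2,0): mult=6, new row 2: (0, 9, 5); set L[2][0]=6
k=1: U[1][1]=10
  eliminate (2,1): mult=2, new row 2: (0, 0, 10); set L[2][1]=2

L[1][0] = 3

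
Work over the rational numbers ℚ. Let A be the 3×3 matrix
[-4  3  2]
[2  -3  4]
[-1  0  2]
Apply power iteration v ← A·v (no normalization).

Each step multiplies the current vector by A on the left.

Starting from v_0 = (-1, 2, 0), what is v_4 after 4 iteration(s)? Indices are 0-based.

v_0 = (-1, 2, 0).
v_1 = A·v_0 = (10, -8, 1).
v_2 = A·v_1 = (-62, 48, -8).
v_3 = A·v_2 = (376, -300, 46).
v_4 = A·v_3 = (-2312, 1836, -284).

v_4 = (-2312, 1836, -284)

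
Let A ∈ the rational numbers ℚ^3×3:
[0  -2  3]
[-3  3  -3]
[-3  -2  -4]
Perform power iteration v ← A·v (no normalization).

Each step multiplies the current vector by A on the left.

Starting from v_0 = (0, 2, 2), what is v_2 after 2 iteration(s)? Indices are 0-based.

v_2 = (-36, 30, 42)

v_0 = (0, 2, 2).
v_1 = A·v_0 = (2, 0, -12).
v_2 = A·v_1 = (-36, 30, 42).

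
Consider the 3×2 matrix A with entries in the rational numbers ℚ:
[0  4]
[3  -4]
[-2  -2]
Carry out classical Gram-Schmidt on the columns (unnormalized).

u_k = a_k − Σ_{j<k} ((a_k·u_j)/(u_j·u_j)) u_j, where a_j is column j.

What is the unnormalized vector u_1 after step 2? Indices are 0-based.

Step 1: u_0 = a_0 = (0, 3, -2).
Step 2: u_1 = a_1 − (-8/13)·u_0 = (4, -28/13, -42/13).

u_1 = (4, -28/13, -42/13)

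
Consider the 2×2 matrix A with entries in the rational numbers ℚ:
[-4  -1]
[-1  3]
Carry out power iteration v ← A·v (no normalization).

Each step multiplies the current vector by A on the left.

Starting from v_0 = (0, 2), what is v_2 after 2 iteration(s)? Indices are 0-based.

v_2 = (2, 20)

v_0 = (0, 2).
v_1 = A·v_0 = (-2, 6).
v_2 = A·v_1 = (2, 20).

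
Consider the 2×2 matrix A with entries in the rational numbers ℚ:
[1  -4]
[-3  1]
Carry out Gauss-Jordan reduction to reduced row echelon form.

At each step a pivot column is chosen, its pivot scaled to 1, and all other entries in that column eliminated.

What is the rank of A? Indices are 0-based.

rank = 2

pivot(0,0)=1: scale R0 → (1, -4)
  clear (1,0): R1 −= (-3)R0 → (0, -11)
pivot(1,1)=-11: scale R1 → (0, 1)
  clear (0,1): R0 −= (-4)R1 → (1, 0)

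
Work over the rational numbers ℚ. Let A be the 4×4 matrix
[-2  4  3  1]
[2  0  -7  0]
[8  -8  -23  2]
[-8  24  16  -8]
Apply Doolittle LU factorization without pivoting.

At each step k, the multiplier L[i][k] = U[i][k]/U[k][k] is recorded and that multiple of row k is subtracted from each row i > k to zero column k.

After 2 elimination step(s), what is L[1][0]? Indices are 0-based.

[col 0] pivot -2
  R1 -= -1*R0 → (0, 4, -4, 1)  (L[1][0] := -1)
  R2 -= -4*R0 → (0, 8, -11, 6)  (L[2][0] := -4)
  R3 -= 4*R0 → (0, 8, 4, -12)  (L[3][0] := 4)
[col 1] pivot 4
  R2 -= 2*R1 → (0, 0, -3, 4)  (L[2][1] := 2)
  R3 -= 2*R1 → (0, 0, 12, -14)  (L[3][1] := 2)

L[1][0] = -1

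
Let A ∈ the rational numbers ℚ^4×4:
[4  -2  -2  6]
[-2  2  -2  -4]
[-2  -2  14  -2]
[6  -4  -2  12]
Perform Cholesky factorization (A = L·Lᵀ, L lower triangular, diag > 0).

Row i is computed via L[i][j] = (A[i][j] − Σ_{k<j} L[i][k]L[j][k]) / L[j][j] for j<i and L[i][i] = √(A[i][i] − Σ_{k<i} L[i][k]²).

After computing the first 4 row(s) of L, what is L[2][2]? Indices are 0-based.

L[2][2] = 2

Step 1: L[0][0] = √(4) = 2.
  L[1][0] = (-2) / L[0][0] = -1.
Step 2: L[1][1] = √(1) = 1.
  L[2][0] = (-2) / L[0][0] = -1.
  L[2][1] = (-3) / L[1][1] = -3.
Step 3: L[2][2] = √(4) = 2.
  L[3][0] = (6) / L[0][0] = 3.
  L[3][1] = (-1) / L[1][1] = -1.
  L[3][2] = (-2) / L[2][2] = -1.
Step 4: L[3][3] = √(1) = 1.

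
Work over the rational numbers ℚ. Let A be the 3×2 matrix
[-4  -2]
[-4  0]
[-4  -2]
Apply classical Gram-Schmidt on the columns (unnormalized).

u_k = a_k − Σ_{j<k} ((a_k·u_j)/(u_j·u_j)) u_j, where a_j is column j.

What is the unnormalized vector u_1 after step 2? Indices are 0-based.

Step 1: u_0 = a_0 = (-4, -4, -4).
Step 2: u_1 = a_1 − (1/3)·u_0 = (-2/3, 4/3, -2/3).

u_1 = (-2/3, 4/3, -2/3)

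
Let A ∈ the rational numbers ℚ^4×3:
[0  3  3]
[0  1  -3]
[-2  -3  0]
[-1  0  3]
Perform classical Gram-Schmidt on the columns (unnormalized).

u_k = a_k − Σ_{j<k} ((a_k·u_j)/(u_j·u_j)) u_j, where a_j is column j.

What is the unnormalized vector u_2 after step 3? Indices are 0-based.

Step 1: u_0 = a_0 = (0, 0, -2, -1).
Step 2: u_1 = a_1 − (6/5)·u_0 = (3, 1, -3/5, 6/5).
Step 3: u_2 = a_2 − (-3/5)·u_0 − (48/59)·u_1 = (33/59, -225/59, -42/59, 84/59).

u_2 = (33/59, -225/59, -42/59, 84/59)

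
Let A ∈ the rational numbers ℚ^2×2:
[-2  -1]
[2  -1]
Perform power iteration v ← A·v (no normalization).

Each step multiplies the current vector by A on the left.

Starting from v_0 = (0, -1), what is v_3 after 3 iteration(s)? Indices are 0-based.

v_3 = (5, -7)

v_0 = (0, -1).
v_1 = A·v_0 = (1, 1).
v_2 = A·v_1 = (-3, 1).
v_3 = A·v_2 = (5, -7).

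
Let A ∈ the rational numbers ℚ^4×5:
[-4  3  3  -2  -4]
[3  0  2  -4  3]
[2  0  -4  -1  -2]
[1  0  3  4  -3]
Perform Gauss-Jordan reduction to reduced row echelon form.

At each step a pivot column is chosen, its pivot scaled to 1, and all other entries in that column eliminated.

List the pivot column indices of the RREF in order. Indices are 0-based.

pivot columns: 0, 1, 2, 3

pivot(0,0)=-4: scale R0 → (1, -3/4, -3/4, 1/2, 1)
  clear (1,0): R1 −= (3)R0 → (0, 9/4, 17/4, -11/2, 0)
  clear (2,0): R2 −= (2)R0 → (0, 3/2, -5/2, -2, -4)
  clear (3,0): R3 −= (1)R0 → (0, 3/4, 15/4, 7/2, -4)
pivot(1,1)=9/4: scale R1 → (0, 1, 17/9, -22/9, 0)
  clear (0,1): R0 −= (-3/4)R1 → (1, 0, 2/3, -4/3, 1)
  clear (2,1): R2 −= (3/2)R1 → (0, 0, -16/3, 5/3, -4)
  clear (3,1): R3 −= (3/4)R1 → (0, 0, 7/3, 16/3, -4)
pivot(2,2)=-16/3: scale R2 → (0, 0, 1, -5/16, 3/4)
  clear (0,2): R0 −= (2/3)R2 → (1, 0, 0, -9/8, 1/2)
  clear (1,2): R1 −= (17/9)R2 → (0, 1, 0, -89/48, -17/12)
  clear (3,2): R3 −= (7/3)R2 → (0, 0, 0, 97/16, -23/4)
pivot(3,3)=97/16: scale R3 → (0, 0, 0, 1, -92/97)
  clear (0,3): R0 −= (-9/8)R3 → (1, 0, 0, 0, -55/97)
  clear (1,3): R1 −= (-89/48)R3 → (0, 1, 0, 0, -308/97)
  clear (2,3): R2 −= (-5/16)R3 → (0, 0, 1, 0, 44/97)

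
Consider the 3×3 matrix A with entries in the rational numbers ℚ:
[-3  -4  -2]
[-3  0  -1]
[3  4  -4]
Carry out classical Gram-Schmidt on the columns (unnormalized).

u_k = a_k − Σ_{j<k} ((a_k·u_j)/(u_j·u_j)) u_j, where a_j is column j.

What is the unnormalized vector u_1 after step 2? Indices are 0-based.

u_1 = (-4/3, 8/3, 4/3)

Step 1: u_0 = a_0 = (-3, -3, 3).
Step 2: u_1 = a_1 − (8/9)·u_0 = (-4/3, 8/3, 4/3).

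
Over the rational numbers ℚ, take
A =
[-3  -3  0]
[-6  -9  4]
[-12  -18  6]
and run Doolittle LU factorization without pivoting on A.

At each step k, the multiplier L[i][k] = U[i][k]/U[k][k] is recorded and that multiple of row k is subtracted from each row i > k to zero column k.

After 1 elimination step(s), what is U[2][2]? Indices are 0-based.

k=0: U[0][0]=-3
  eliminate (1,0): mult=2, new row 1: (0, -3, 4); set L[1][0]=2
  eliminate (2,0): mult=4, new row 2: (0, -6, 6); set L[2][0]=4

U[2][2] = 6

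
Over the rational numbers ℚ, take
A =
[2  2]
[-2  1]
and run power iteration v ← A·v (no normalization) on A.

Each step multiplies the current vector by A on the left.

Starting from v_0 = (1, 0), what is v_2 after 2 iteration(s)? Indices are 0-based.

v_0 = (1, 0).
v_1 = A·v_0 = (2, -2).
v_2 = A·v_1 = (0, -6).

v_2 = (0, -6)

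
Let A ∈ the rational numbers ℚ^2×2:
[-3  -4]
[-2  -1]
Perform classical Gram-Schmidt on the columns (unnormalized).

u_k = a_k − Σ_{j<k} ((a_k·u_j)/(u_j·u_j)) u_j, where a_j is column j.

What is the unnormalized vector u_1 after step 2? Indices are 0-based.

Step 1: u_0 = a_0 = (-3, -2).
Step 2: u_1 = a_1 − (14/13)·u_0 = (-10/13, 15/13).

u_1 = (-10/13, 15/13)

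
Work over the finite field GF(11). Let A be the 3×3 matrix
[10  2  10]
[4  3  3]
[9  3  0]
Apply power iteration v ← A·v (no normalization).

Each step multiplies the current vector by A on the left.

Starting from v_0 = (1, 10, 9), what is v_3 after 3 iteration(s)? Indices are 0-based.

v_3 = (4, 8, 5)

v_0 = (1, 10, 9).
v_1 = A·v_0 = (10, 6, 6).
v_2 = A·v_1 = (7, 10, 9).
v_3 = A·v_2 = (4, 8, 5).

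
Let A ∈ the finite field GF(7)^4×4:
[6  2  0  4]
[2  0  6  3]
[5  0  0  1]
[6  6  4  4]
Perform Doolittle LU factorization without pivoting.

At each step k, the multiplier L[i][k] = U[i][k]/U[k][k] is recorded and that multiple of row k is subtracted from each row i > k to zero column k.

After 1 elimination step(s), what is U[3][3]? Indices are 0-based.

U[3][3] = 0

Step 1: pivot at (0,0) is 6.
  row1 ← row1 − (5)·row0  ⇒  L[1][0]=5, U row1=(0, 4, 6, 4)
  row2 ← row2 − (2)·row0  ⇒  L[2][0]=2, U row2=(0, 3, 0, 0)
  row3 ← row3 − (1)·row0  ⇒  L[3][0]=1, U row3=(0, 4, 4, 0)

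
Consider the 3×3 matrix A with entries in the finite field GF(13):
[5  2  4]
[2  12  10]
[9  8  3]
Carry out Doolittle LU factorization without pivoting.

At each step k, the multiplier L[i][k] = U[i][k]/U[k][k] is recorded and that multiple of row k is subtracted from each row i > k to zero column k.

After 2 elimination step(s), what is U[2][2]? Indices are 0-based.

U[2][2] = 12

[col 0] pivot 5
  R1 -= 3*R0 → (0, 6, 11)  (L[1][0] := 3)
  R2 -= 7*R0 → (0, 7, 1)  (L[2][0] := 7)
[col 1] pivot 6
  R2 -= 12*R1 → (0, 0, 12)  (L[2][1] := 12)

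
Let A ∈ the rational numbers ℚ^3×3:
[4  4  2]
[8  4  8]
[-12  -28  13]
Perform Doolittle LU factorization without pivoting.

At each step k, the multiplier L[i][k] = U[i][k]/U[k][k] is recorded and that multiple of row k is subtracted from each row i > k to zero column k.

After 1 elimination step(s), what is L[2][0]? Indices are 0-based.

[col 0] pivot 4
  R1 -= 2*R0 → (0, -4, 4)  (L[1][0] := 2)
  R2 -= -3*R0 → (0, -16, 19)  (L[2][0] := -3)

L[2][0] = -3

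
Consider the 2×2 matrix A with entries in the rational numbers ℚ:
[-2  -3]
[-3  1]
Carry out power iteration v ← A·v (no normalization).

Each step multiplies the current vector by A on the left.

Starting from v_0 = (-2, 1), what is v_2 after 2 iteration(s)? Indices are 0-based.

v_0 = (-2, 1).
v_1 = A·v_0 = (1, 7).
v_2 = A·v_1 = (-23, 4).

v_2 = (-23, 4)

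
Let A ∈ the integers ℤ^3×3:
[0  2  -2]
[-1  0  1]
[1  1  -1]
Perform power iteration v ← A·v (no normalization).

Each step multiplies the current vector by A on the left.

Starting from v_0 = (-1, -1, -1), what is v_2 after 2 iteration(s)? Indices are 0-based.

v_0 = (-1, -1, -1).
v_1 = A·v_0 = (0, 0, -1).
v_2 = A·v_1 = (2, -1, 1).

v_2 = (2, -1, 1)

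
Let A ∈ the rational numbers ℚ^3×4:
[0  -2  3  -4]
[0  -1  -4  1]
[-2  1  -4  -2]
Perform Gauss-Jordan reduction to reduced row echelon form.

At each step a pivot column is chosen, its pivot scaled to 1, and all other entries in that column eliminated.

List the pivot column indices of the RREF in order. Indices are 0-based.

step 1: exchange rows 0,2
step 1: normalize row 0 (÷-2) = (1, -1/2, 2, 1)
step 2: normalize row 1 (÷-1) = (0, 1, 4, -1)
  row 0: subtract -1/2×row1 = (1, 0, 4, 1/2)
  row 2: subtract -2×row1 = (0, 0, 11, -6)
step 3: normalize row 2 (÷11) = (0, 0, 1, -6/11)
  row 0: subtract 4×row2 = (1, 0, 0, 59/22)
  row 1: subtract 4×row2 = (0, 1, 0, 13/11)

pivot columns: 0, 1, 2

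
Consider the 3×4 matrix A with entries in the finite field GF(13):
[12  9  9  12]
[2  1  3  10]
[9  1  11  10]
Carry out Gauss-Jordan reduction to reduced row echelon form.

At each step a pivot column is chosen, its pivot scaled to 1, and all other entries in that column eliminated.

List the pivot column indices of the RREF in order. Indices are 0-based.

pivot(0,0)=12: scale R0 → (1, 4, 4, 1)
  clear (1,0): R1 −= (2)R0 → (0, 6, 8, 8)
  clear (2,0): R2 −= (9)R0 → (0, 4, 1, 1)
pivot(1,1)=6: scale R1 → (0, 1, 10, 10)
  clear (0,1): R0 −= (4)R1 → (1, 0, 3, 0)
  clear (2,1): R2 −= (4)R1 → (0, 0, 0, 0)
col 2: no nonzero at/below row 2; advance.
col 3: no nonzero at/below row 2; advance.

pivot columns: 0, 1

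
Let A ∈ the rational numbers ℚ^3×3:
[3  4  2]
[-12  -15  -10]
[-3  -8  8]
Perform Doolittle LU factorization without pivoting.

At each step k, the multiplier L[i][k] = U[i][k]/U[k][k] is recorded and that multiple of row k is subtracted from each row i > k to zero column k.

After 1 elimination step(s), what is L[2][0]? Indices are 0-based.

L[2][0] = -1

[col 0] pivot 3
  R1 -= -4*R0 → (0, 1, -2)  (L[1][0] := -4)
  R2 -= -1*R0 → (0, -4, 10)  (L[2][0] := -1)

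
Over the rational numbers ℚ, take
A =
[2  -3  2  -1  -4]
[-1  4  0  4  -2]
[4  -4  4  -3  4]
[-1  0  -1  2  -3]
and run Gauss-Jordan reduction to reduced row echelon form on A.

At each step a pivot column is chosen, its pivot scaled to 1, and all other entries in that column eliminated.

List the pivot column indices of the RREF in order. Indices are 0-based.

pivot columns: 0, 1, 2, 3

pivot(0,0)=2: scale R0 → (1, -3/2, 1, -1/2, -2)
  clear (1,0): R1 −= (-1)R0 → (0, 5/2, 1, 7/2, -4)
  clear (2,0): R2 −= (4)R0 → (0, 2, 0, -1, 12)
  clear (3,0): R3 −= (-1)R0 → (0, -3/2, 0, 3/2, -5)
pivot(1,1)=5/2: scale R1 → (0, 1, 2/5, 7/5, -8/5)
  clear (0,1): R0 −= (-3/2)R1 → (1, 0, 8/5, 8/5, -22/5)
  clear (2,1): R2 −= (2)R1 → (0, 0, -4/5, -19/5, 76/5)
  clear (3,1): R3 −= (-3/2)R1 → (0, 0, 3/5, 18/5, -37/5)
pivot(2,2)=-4/5: scale R2 → (0, 0, 1, 19/4, -19)
  clear (0,2): R0 −= (8/5)R2 → (1, 0, 0, -6, 26)
  clear (1,2): R1 −= (2/5)R2 → (0, 1, 0, -1/2, 6)
  clear (3,2): R3 −= (3/5)R2 → (0, 0, 0, 3/4, 4)
pivot(3,3)=3/4: scale R3 → (0, 0, 0, 1, 16/3)
  clear (0,3): R0 −= (-6)R3 → (1, 0, 0, 0, 58)
  clear (1,3): R1 −= (-1/2)R3 → (0, 1, 0, 0, 26/3)
  clear (2,3): R2 −= (19/4)R3 → (0, 0, 1, 0, -133/3)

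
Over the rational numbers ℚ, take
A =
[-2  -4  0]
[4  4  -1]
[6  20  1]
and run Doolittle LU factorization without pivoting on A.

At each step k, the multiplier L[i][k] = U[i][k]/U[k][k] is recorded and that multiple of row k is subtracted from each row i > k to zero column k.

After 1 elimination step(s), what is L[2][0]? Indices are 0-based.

k=0: U[0][0]=-2
  eliminate (1,0): mult=-2, new row 1: (0, -4, -1); set L[1][0]=-2
  eliminate (2,0): mult=-3, new row 2: (0, 8, 1); set L[2][0]=-3

L[2][0] = -3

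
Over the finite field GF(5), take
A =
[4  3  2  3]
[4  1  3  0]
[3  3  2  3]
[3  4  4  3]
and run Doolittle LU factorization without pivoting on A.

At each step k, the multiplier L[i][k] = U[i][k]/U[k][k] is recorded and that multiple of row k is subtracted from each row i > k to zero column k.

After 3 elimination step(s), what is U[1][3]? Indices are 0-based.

U[1][3] = 2

k=0: U[0][0]=4
  eliminate (1,0): mult=1, new row 1: (0, 3, 1, 2); set L[1][0]=1
  eliminate (2,0): mult=2, new row 2: (0, 2, 3, 2); set L[2][0]=2
  eliminate (3,0): mult=2, new row 3: (0, 3, 0, 2); set L[3][0]=2
k=1: U[1][1]=3
  eliminate (2,1): mult=4, new row 2: (0, 0, 4, 4); set L[2][1]=4
  eliminate (3,1): mult=1, new row 3: (0, 0, 4, 0); set L[3][1]=1
k=2: U[2][2]=4
  eliminate (3,2): mult=1, new row 3: (0, 0, 0, 1); set L[3][2]=1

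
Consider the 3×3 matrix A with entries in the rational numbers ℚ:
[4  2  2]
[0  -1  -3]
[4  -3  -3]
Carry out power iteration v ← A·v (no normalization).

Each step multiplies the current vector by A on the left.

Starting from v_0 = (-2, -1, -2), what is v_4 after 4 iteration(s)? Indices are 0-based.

v_0 = (-2, -1, -2).
v_1 = A·v_0 = (-14, 7, 1).
v_2 = A·v_1 = (-40, -10, -80).
v_3 = A·v_2 = (-340, 250, 110).
v_4 = A·v_3 = (-640, -580, -2440).

v_4 = (-640, -580, -2440)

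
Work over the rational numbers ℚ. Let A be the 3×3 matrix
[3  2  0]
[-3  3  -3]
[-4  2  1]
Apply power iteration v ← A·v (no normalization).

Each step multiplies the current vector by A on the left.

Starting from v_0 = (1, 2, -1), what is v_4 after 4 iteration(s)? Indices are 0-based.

v_4 = (201, 6, -641)

v_0 = (1, 2, -1).
v_1 = A·v_0 = (7, 6, -1).
v_2 = A·v_1 = (33, 0, -17).
v_3 = A·v_2 = (99, -48, -149).
v_4 = A·v_3 = (201, 6, -641).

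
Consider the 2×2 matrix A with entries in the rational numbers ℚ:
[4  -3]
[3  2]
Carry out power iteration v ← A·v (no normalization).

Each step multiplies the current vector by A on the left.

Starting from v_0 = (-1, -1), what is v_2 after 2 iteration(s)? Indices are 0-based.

v_0 = (-1, -1).
v_1 = A·v_0 = (-1, -5).
v_2 = A·v_1 = (11, -13).

v_2 = (11, -13)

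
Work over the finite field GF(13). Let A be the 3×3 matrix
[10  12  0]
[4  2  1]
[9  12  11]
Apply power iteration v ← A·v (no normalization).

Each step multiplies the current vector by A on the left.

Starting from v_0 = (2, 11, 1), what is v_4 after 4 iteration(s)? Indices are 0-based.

v_0 = (2, 11, 1).
v_1 = A·v_0 = (9, 5, 5).
v_2 = A·v_1 = (7, 12, 1).
v_3 = A·v_2 = (6, 1, 10).
v_4 = A·v_3 = (7, 10, 7).

v_4 = (7, 10, 7)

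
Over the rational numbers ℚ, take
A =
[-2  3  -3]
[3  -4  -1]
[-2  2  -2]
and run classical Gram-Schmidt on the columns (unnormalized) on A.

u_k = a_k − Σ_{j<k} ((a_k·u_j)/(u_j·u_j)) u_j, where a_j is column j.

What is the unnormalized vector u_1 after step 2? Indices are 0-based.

u_1 = (7/17, -2/17, -10/17)

Step 1: u_0 = a_0 = (-2, 3, -2).
Step 2: u_1 = a_1 − (-22/17)·u_0 = (7/17, -2/17, -10/17).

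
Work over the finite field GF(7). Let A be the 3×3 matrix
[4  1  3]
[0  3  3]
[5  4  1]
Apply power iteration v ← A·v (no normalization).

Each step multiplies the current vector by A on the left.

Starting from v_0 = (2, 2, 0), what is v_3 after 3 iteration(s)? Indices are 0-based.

v_0 = (2, 2, 0).
v_1 = A·v_0 = (3, 6, 4).
v_2 = A·v_1 = (2, 2, 1).
v_3 = A·v_2 = (6, 2, 5).

v_3 = (6, 2, 5)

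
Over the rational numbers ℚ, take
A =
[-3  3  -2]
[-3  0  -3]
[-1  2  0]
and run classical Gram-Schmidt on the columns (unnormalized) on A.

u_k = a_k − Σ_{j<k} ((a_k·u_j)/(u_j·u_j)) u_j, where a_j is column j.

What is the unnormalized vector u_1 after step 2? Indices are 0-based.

Step 1: u_0 = a_0 = (-3, -3, -1).
Step 2: u_1 = a_1 − (-11/19)·u_0 = (24/19, -33/19, 27/19).

u_1 = (24/19, -33/19, 27/19)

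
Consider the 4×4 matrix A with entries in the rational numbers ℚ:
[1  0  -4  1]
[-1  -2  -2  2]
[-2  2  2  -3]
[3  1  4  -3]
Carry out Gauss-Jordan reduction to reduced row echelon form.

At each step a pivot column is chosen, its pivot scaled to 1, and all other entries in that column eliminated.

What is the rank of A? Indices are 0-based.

pivot(0,0)=1: scale R0 → (1, 0, -4, 1)
  clear (1,0): R1 −= (-1)R0 → (0, -2, -6, 3)
  clear (2,0): R2 −= (-2)R0 → (0, 2, -6, -1)
  clear (3,0): R3 −= (3)R0 → (0, 1, 16, -6)
pivot(1,1)=-2: scale R1 → (0, 1, 3, -3/2)
  clear (2,1): R2 −= (2)R1 → (0, 0, -12, 2)
  clear (3,1): R3 −= (1)R1 → (0, 0, 13, -9/2)
pivot(2,2)=-12: scale R2 → (0, 0, 1, -1/6)
  clear (0,2): R0 −= (-4)R2 → (1, 0, 0, 1/3)
  clear (1,2): R1 −= (3)R2 → (0, 1, 0, -1)
  clear (3,2): R3 −= (13)R2 → (0, 0, 0, -7/3)
pivot(3,3)=-7/3: scale R3 → (0, 0, 0, 1)
  clear (0,3): R0 −= (1/3)R3 → (1, 0, 0, 0)
  clear (1,3): R1 −= (-1)R3 → (0, 1, 0, 0)
  clear (2,3): R2 −= (-1/6)R3 → (0, 0, 1, 0)

rank = 4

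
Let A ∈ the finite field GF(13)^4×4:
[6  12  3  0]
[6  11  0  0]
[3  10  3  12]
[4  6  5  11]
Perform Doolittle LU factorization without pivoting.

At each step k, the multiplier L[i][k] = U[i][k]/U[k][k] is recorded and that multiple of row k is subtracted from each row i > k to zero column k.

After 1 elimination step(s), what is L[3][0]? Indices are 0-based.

L[3][0] = 5

[col 0] pivot 6
  R1 -= 1*R0 → (0, 12, 10, 0)  (L[1][0] := 1)
  R2 -= 7*R0 → (0, 4, 8, 12)  (L[2][0] := 7)
  R3 -= 5*R0 → (0, 11, 3, 11)  (L[3][0] := 5)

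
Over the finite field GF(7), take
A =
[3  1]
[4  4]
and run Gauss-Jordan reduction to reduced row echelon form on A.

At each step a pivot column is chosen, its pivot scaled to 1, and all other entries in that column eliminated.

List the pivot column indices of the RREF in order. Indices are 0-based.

pivot columns: 0, 1

[1] R0 /= 3  ⇒  (1, 5)
     R1 -= 4·R0  ⇒  (0, 5)
[2] R1 /= 5  ⇒  (0, 1)
     R0 -= 5·R1  ⇒  (1, 0)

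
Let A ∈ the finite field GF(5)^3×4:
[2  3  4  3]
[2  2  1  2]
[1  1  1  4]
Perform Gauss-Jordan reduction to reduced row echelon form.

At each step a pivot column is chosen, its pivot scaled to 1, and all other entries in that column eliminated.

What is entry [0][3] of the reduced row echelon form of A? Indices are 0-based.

M[0][3] = 0

step 1: normalize row 0 (÷2) = (1, 4, 2, 4)
  row 1: subtract 2×row0 = (0, 4, 2, 4)
  row 2: subtract 1×row0 = (0, 2, 4, 0)
step 2: normalize row 1 (÷4) = (0, 1, 3, 1)
  row 0: subtract 4×row1 = (1, 0, 0, 0)
  row 2: subtract 2×row1 = (0, 0, 3, 3)
step 3: normalize row 2 (÷3) = (0, 0, 1, 1)
  row 1: subtract 3×row2 = (0, 1, 0, 3)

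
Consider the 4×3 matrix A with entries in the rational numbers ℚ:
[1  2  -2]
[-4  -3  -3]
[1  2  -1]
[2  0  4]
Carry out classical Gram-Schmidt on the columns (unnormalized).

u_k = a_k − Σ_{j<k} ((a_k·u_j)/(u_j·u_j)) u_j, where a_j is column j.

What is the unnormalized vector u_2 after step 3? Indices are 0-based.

u_2 = (-65/118, -4/59, 53/118, -5/59)

Step 1: u_0 = a_0 = (1, -4, 1, 2).
Step 2: u_1 = a_1 − (8/11)·u_0 = (14/11, -1/11, 14/11, -16/11).
Step 3: u_2 = a_2 − (17/22)·u_0 − (-103/59)·u_1 = (-65/118, -4/59, 53/118, -5/59).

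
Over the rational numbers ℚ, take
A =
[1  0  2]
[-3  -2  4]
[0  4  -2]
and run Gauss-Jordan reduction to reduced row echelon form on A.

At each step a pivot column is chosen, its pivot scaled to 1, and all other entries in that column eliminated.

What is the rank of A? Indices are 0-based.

rank = 3

[1] R0 /= 1  ⇒  (1, 0, 2)
     R1 -= -3·R0  ⇒  (0, -2, 10)
[2] R1 /= -2  ⇒  (0, 1, -5)
     R2 -= 4·R1  ⇒  (0, 0, 18)
[3] R2 /= 18  ⇒  (0, 0, 1)
     R0 -= 2·R2  ⇒  (1, 0, 0)
     R1 -= -5·R2  ⇒  (0, 1, 0)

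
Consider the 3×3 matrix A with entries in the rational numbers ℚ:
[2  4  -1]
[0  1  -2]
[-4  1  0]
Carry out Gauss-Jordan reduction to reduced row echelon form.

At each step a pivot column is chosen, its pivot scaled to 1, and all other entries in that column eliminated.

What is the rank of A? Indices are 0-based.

step 1: normalize row 0 (÷2) = (1, 2, -1/2)
  row 2: subtract -4×row0 = (0, 9, -2)
step 2: normalize row 1 (÷1) = (0, 1, -2)
  row 0: subtract 2×row1 = (1, 0, 7/2)
  row 2: subtract 9×row1 = (0, 0, 16)
step 3: normalize row 2 (÷16) = (0, 0, 1)
  row 0: subtract 7/2×row2 = (1, 0, 0)
  row 1: subtract -2×row2 = (0, 1, 0)

rank = 3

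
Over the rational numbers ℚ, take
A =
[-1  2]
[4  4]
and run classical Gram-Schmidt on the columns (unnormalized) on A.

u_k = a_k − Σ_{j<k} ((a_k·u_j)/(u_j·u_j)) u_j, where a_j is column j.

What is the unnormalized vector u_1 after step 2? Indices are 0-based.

Step 1: u_0 = a_0 = (-1, 4).
Step 2: u_1 = a_1 − (14/17)·u_0 = (48/17, 12/17).

u_1 = (48/17, 12/17)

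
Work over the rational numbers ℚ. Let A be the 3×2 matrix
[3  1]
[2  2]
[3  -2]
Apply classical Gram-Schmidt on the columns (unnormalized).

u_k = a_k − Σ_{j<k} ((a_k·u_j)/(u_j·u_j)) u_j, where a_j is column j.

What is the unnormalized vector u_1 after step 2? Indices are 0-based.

Step 1: u_0 = a_0 = (3, 2, 3).
Step 2: u_1 = a_1 − (1/22)·u_0 = (19/22, 21/11, -47/22).

u_1 = (19/22, 21/11, -47/22)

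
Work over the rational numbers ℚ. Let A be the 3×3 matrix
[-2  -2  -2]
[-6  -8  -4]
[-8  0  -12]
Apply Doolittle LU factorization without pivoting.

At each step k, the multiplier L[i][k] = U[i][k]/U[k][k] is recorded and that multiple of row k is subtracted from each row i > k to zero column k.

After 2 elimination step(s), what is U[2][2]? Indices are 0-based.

[col 0] pivot -2
  R1 -= 3*R0 → (0, -2, 2)  (L[1][0] := 3)
  R2 -= 4*R0 → (0, 8, -4)  (L[2][0] := 4)
[col 1] pivot -2
  R2 -= -4*R1 → (0, 0, 4)  (L[2][1] := -4)

U[2][2] = 4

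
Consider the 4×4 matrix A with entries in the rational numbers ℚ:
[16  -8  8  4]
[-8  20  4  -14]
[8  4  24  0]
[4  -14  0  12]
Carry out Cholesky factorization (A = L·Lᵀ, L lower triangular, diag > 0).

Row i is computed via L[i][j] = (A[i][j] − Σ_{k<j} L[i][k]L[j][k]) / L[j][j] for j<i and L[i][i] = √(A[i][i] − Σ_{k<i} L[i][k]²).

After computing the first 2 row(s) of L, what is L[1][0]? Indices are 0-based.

Step 1: L[0][0] = √(16) = 4.
  L[1][0] = (-8) / L[0][0] = -2.
Step 2: L[1][1] = √(16) = 4.

L[1][0] = -2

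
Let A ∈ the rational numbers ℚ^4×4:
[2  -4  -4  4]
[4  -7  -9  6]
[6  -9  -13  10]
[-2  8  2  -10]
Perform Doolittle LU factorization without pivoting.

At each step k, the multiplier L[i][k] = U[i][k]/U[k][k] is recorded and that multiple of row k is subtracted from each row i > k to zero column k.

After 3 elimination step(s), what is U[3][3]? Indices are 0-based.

U[3][3] = -2

Step 1: pivot at (0,0) is 2.
  row1 ← row1 − (2)·row0  ⇒  L[1][0]=2, U row1=(0, 1, -1, -2)
  row2 ← row2 − (3)·row0  ⇒  L[2][0]=3, U row2=(0, 3, -1, -2)
  row3 ← row3 − (-1)·row0  ⇒  L[3][0]=-1, U row3=(0, 4, -2, -6)
Step 2: pivot at (1,1) is 1.
  row2 ← row2 − (3)·row1  ⇒  L[2][1]=3, U row2=(0, 0, 2, 4)
  row3 ← row3 − (4)·row1  ⇒  L[3][1]=4, U row3=(0, 0, 2, 2)
Step 3: pivot at (2,2) is 2.
  row3 ← row3 − (1)·row2  ⇒  L[3][2]=1, U row3=(0, 0, 0, -2)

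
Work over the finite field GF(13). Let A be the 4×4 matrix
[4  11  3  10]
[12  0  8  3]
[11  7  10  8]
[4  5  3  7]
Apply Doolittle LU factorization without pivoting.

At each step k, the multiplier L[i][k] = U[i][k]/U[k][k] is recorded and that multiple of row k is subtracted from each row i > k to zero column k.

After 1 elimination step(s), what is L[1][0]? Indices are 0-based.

[col 0] pivot 4
  R1 -= 3*R0 → (0, 6, 12, 12)  (L[1][0] := 3)
  R2 -= 6*R0 → (0, 6, 5, 0)  (L[2][0] := 6)
  R3 -= 1*R0 → (0, 7, 0, 10)  (L[3][0] := 1)

L[1][0] = 3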